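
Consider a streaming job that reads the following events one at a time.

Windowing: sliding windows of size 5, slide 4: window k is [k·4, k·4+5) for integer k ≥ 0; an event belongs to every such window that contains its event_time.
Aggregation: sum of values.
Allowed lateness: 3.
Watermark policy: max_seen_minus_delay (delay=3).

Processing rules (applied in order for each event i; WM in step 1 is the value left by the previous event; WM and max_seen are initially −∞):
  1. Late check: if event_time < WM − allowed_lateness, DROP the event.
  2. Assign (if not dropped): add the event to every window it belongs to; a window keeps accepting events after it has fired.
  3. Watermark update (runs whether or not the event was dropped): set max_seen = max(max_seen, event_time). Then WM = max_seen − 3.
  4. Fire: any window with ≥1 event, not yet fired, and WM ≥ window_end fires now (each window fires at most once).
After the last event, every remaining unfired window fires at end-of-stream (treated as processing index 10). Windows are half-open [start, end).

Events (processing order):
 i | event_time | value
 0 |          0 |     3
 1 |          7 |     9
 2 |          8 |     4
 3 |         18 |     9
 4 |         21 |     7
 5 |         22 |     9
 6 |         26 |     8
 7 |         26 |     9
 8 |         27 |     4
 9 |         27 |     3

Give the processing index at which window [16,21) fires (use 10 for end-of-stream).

6

i=0 t=0 v=3: → [0,5); WM=-3
i=1 t=7 v=9: → [4,9); WM=4
i=2 t=8 v=4: → [8,13),[4,9); WM=5; [0,5) fires=3
i=3 t=18 v=9: → [16,21); WM=15; [4,9) fires=13 [8,13) fires=4
i=4 t=21 v=7: → [20,25); WM=18
i=5 t=22 v=9: → [20,25); WM=19
i=6 t=26 v=8: → [24,29); WM=23; [16,21) fires=9
i=7 t=26 v=9: → [24,29); WM=23
i=8 t=27 v=4: → [24,29); WM=24
i=9 t=27 v=3: → [24,29); WM=24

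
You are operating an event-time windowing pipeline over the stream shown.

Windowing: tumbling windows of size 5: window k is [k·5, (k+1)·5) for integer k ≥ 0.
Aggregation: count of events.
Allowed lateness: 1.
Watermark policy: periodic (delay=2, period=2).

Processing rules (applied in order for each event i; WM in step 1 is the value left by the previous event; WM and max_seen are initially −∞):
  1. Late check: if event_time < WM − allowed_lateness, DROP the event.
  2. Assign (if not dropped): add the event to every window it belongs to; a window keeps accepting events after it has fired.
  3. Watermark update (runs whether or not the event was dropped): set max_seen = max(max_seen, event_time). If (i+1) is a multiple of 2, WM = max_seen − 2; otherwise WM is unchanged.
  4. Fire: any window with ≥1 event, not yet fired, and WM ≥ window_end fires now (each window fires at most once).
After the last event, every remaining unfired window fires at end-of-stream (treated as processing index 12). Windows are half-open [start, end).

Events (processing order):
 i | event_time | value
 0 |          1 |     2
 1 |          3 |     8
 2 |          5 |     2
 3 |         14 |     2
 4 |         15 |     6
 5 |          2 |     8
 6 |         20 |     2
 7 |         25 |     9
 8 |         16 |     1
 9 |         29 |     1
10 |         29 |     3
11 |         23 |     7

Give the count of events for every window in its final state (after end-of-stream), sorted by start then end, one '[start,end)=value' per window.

[0,5)=2 [5,10)=1 [10,15)=1 [15,20)=1 [20,25)=1 [25,30)=3

i=0 t=1 v=2: → [0,5); WM=−∞
i=1 t=3 v=8: → [0,5); WM=1
i=2 t=5 v=2: → [5,10); WM=1
i=3 t=14 v=2: → [10,15); WM=12; [0,5) fires=2 [5,10) fires=1
i=4 t=15 v=6: → [15,20); WM=12
i=5 t=2 v=8: DROP (t<12-1); WM=13
i=6 t=20 v=2: → [20,25); WM=13
i=7 t=25 v=9: → [25,30); WM=23; [10,15) fires=1 [15,20) fires=1
i=8 t=16 v=1: DROP (t<23-1); WM=23
i=9 t=29 v=1: → [25,30); WM=27; [20,25) fires=1
i=10 t=29 v=3: → [25,30); WM=27
i=11 t=23 v=7: DROP (t<27-1); WM=27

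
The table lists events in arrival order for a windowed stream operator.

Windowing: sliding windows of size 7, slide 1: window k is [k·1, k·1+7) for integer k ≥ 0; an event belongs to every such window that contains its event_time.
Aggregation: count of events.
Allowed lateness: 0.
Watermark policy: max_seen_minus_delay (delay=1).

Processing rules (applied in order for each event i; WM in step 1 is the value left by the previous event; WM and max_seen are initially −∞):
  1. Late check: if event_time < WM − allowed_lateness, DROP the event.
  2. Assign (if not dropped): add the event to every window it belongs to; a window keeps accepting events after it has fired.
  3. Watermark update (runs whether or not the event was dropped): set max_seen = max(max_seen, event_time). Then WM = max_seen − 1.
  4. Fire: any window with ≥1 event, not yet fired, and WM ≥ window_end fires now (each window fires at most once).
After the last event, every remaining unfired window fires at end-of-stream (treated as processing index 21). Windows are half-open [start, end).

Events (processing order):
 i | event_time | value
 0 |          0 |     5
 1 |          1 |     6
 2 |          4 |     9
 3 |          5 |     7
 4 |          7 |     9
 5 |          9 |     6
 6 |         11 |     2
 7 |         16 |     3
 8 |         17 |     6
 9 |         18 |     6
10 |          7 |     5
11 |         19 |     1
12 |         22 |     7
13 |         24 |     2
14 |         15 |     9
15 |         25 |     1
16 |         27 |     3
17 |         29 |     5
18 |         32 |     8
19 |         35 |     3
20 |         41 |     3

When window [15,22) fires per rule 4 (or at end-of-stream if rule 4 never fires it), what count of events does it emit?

i=0 t=0 v=5: → [0,7); WM=-1
i=1 t=1 v=6: → [1,8),[0,7); WM=0
i=2 t=4 v=9: → [4,11),[3,10),[2,9),[1,8),[0,7); WM=3
i=3 t=5 v=7: → [5,12),[4,11),[3,10),[2,9),[1,8),[0,7); WM=4
i=4 t=7 v=9: → [7,14),[6,13),[5,12),[4,11),[3,10),[2,9),[1,8); WM=6
i=5 t=9 v=6: → [9,16),[8,15),[7,14),[6,13),[5,12),[4,11),[3,10); WM=8; [0,7) fires=4 [1,8) fires=4
i=6 t=11 v=2: → [11,18),[10,17),[9,16),[8,15),[7,14),[6,13),[5,12); WM=10; [2,9) fires=3 [3,10) fires=4
i=7 t=16 v=3: → [16,23),[15,22),[14,21),[13,20),[12,19),[11,18),[10,17); WM=15; [4,11) fires=4 [5,12) fires=4 [6,13) fires=3 [7,14) fires=3 [8,15) fires=2
i=8 t=17 v=6: → [17,24),[16,23),[15,22),[14,21),[13,20),[12,19),[11,18); WM=16; [9,16) fires=2
i=9 t=18 v=6: → [18,25),[17,24),[16,23),[15,22),[14,21),[13,20),[12,19); WM=17; [10,17) fires=2
i=10 t=7 v=5: DROP (t<17-0); WM=17
i=11 t=19 v=1: → [19,26),[18,25),[17,24),[16,23),[15,22),[14,21),[13,20); WM=18; [11,18) fires=3
i=12 t=22 v=7: → [22,29),[21,28),[20,27),[19,26),[18,25),[17,24),[16,23); WM=21; [12,19) fires=3 [13,20) fires=4 [14,21) fires=4
i=13 t=24 v=2: → [24,31),[23,30),[22,29),[21,28),[20,27),[19,26),[18,25); WM=23; [15,22) fires=4 [16,23) fires=5
i=14 t=15 v=9: DROP (t<23-0); WM=23
i=15 t=25 v=1: → [25,32),[24,31),[23,30),[22,29),[21,28),[20,27),[19,26); WM=24; [17,24) fires=4
i=16 t=27 v=3: → [27,34),[26,33),[25,32),[24,31),[23,30),[22,29),[21,28); WM=26; [18,25) fires=4 [19,26) fires=4
i=17 t=29 v=5: → [29,36),[28,35),[27,34),[26,33),[25,32),[24,31),[23,30); WM=28; [20,27) fires=3 [21,28) fires=4
i=18 t=32 v=8: → [32,39),[31,38),[30,37),[29,36),[28,35),[27,34),[26,33); WM=31; [22,29) fires=4 [23,30) fires=4 [24,31) fires=4
i=19 t=35 v=3: → [35,42),[34,41),[33,40),[32,39),[31,38),[30,37),[29,36); WM=34; [25,32) fires=3 [26,33) fires=3 [27,34) fires=3
i=20 t=41 v=3: → [41,48),[40,47),[39,46),[38,45),[37,44),[36,43),[35,42); WM=40; [28,35) fires=2 [29,36) fires=3 [30,37) fires=2 [31,38) fires=2 [32,39) fires=2 [33,40) fires=1

4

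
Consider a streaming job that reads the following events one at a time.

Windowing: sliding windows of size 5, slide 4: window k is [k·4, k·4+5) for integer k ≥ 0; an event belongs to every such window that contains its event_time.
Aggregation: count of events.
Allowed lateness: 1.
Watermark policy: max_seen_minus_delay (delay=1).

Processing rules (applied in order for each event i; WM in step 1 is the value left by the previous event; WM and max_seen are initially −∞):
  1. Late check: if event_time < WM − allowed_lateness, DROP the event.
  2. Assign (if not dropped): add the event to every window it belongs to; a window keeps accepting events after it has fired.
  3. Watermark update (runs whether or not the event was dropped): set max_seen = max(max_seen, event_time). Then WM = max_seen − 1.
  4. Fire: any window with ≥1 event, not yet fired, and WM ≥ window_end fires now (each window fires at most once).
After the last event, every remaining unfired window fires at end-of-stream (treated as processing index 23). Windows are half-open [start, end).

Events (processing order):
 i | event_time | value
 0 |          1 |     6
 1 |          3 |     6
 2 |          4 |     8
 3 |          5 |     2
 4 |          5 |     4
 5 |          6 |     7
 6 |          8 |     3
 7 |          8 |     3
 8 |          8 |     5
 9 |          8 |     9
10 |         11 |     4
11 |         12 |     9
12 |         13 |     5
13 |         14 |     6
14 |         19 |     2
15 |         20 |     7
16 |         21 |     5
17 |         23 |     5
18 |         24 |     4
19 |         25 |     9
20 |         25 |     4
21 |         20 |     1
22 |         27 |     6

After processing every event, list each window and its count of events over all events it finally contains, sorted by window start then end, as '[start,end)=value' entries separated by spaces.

i=0 t=1 v=6: → [0,5); WM=0
i=1 t=3 v=6: → [0,5); WM=2
i=2 t=4 v=8: → [4,9),[0,5); WM=3
i=3 t=5 v=2: → [4,9); WM=4
i=4 t=5 v=4: → [4,9); WM=4
i=5 t=6 v=7: → [4,9); WM=5; [0,5) fires=3
i=6 t=8 v=3: → [8,13),[4,9); WM=7
i=7 t=8 v=3: → [8,13),[4,9); WM=7
i=8 t=8 v=5: → [8,13),[4,9); WM=7
i=9 t=8 v=9: → [8,13),[4,9); WM=7
i=10 t=11 v=4: → [8,13); WM=10; [4,9) fires=8
i=11 t=12 v=9: → [12,17),[8,13); WM=11
i=12 t=13 v=5: → [12,17); WM=12
i=13 t=14 v=6: → [12,17); WM=13; [8,13) fires=6
i=14 t=19 v=2: → [16,21); WM=18; [12,17) fires=3
i=15 t=20 v=7: → [20,25),[16,21); WM=19
i=16 t=21 v=5: → [20,25); WM=20
i=17 t=23 v=5: → [20,25); WM=22; [16,21) fires=2
i=18 t=24 v=4: → [24,29),[20,25); WM=23
i=19 t=25 v=9: → [24,29); WM=24
i=20 t=25 v=4: → [24,29); WM=24
i=21 t=20 v=1: DROP (t<24-1); WM=24
i=22 t=27 v=6: → [24,29); WM=26; [20,25) fires=4

[0,5)=3 [4,9)=8 [8,13)=6 [12,17)=3 [16,21)=2 [20,25)=4 [24,29)=4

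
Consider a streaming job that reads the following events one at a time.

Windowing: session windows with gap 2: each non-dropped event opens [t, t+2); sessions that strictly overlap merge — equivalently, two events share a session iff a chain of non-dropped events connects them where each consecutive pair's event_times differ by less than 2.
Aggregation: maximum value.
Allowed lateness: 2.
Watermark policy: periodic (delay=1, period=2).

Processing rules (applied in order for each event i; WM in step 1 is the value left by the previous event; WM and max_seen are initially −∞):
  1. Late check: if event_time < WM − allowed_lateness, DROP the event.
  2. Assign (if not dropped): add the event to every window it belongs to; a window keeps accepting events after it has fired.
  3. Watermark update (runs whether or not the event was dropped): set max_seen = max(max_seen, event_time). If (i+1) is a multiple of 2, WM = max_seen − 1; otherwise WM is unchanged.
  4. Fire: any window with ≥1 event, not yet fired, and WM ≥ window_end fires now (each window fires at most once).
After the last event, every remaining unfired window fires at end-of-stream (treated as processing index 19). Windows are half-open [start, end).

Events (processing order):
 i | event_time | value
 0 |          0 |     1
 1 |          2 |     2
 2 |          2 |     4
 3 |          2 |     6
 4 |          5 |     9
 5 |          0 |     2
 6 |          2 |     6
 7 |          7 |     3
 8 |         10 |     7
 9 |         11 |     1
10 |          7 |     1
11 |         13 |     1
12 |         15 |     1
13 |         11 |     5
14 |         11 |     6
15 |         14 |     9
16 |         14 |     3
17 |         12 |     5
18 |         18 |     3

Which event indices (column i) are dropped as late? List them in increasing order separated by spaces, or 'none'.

i=0 t=0 v=1: → [0,2); WM=−∞
i=1 t=2 v=2: → [2,4); WM=1
i=2 t=2 v=4: → [2,4); WM=1
i=3 t=2 v=6: → [2,4); WM=1
i=4 t=5 v=9: → [5,7); WM=1
i=5 t=0 v=2: → [0,2); WM=4
i=6 t=2 v=6: → [2,4); WM=4
i=7 t=7 v=3: → [7,9); WM=6
i=8 t=10 v=7: → [10,12); WM=6
i=9 t=11 v=1: → [10,13); WM=10
i=10 t=7 v=1: DROP (t<10-2); WM=10
i=11 t=13 v=1: → [13,15); WM=12
i=12 t=15 v=1: → [15,17); WM=12
i=13 t=11 v=5: → [10,13); WM=14
i=14 t=11 v=6: DROP (t<14-2); WM=14
i=15 t=14 v=9: → [13,17); WM=14
i=16 t=14 v=3: → [13,17); WM=14
i=17 t=12 v=5: → [10,17); WM=14
i=18 t=18 v=3: → [18,20); WM=14

10 14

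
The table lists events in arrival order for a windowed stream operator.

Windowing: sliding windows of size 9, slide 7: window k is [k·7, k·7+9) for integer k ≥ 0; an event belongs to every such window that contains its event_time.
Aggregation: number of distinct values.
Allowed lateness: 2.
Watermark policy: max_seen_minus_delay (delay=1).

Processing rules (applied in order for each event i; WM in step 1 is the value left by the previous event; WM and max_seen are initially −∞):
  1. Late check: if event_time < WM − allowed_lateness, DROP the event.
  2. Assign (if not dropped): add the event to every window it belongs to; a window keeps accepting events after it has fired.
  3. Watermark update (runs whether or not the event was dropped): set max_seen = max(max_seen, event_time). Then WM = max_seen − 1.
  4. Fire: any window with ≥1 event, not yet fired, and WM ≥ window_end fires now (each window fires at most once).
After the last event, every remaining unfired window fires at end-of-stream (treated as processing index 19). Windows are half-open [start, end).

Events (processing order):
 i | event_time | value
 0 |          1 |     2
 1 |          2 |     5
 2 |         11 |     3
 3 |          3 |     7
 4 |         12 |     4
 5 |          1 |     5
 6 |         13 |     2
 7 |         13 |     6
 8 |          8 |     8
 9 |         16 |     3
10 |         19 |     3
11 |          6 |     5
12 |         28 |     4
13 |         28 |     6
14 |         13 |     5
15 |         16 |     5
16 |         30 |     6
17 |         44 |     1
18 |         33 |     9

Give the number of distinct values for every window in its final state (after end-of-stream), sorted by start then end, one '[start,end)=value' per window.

i=0 t=1 v=2: → [0,9); WM=0
i=1 t=2 v=5: → [0,9); WM=1
i=2 t=11 v=3: → [7,16); WM=10; [0,9) fires=2
i=3 t=3 v=7: DROP (t<10-2); WM=10
i=4 t=12 v=4: → [7,16); WM=11
i=5 t=1 v=5: DROP (t<11-2); WM=11
i=6 t=13 v=2: → [7,16); WM=12
i=7 t=13 v=6: → [7,16); WM=12
i=8 t=8 v=8: DROP (t<12-2); WM=12
i=9 t=16 v=3: → [14,23); WM=15
i=10 t=19 v=3: → [14,23); WM=18; [7,16) fires=4
i=11 t=6 v=5: DROP (t<18-2); WM=18
i=12 t=28 v=4: → [28,37),[21,30); WM=27; [14,23) fires=1
i=13 t=28 v=6: → [28,37),[21,30); WM=27
i=14 t=13 v=5: DROP (t<27-2); WM=27
i=15 t=16 v=5: DROP (t<27-2); WM=27
i=16 t=30 v=6: → [28,37); WM=29
i=17 t=44 v=1: → [42,51); WM=43; [21,30) fires=2 [28,37) fires=2
i=18 t=33 v=9: DROP (t<43-2); WM=43

[0,9)=2 [7,16)=4 [14,23)=1 [21,30)=2 [28,37)=2 [42,51)=1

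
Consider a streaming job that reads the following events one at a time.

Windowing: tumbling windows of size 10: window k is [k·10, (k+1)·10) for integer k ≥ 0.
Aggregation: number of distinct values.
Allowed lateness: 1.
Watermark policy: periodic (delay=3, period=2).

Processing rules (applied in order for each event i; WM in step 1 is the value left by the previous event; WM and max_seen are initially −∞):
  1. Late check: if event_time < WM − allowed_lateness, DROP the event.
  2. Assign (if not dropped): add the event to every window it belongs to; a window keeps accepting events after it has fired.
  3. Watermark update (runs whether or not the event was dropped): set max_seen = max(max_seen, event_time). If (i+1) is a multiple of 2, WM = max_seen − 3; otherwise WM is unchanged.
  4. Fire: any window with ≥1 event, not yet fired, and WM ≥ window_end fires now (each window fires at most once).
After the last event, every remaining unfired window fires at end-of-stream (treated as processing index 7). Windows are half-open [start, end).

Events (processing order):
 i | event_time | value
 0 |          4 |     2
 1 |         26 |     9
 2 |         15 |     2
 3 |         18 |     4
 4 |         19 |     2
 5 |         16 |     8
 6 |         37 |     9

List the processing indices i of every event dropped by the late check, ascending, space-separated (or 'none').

2 3 4 5

i=0 t=4 v=2: → [0,10); WM=−∞
i=1 t=26 v=9: → [20,30); WM=23; [0,10) fires=1
i=2 t=15 v=2: DROP (t<23-1); WM=23
i=3 t=18 v=4: DROP (t<23-1); WM=23
i=4 t=19 v=2: DROP (t<23-1); WM=23
i=5 t=16 v=8: DROP (t<23-1); WM=23
i=6 t=37 v=9: → [30,40); WM=23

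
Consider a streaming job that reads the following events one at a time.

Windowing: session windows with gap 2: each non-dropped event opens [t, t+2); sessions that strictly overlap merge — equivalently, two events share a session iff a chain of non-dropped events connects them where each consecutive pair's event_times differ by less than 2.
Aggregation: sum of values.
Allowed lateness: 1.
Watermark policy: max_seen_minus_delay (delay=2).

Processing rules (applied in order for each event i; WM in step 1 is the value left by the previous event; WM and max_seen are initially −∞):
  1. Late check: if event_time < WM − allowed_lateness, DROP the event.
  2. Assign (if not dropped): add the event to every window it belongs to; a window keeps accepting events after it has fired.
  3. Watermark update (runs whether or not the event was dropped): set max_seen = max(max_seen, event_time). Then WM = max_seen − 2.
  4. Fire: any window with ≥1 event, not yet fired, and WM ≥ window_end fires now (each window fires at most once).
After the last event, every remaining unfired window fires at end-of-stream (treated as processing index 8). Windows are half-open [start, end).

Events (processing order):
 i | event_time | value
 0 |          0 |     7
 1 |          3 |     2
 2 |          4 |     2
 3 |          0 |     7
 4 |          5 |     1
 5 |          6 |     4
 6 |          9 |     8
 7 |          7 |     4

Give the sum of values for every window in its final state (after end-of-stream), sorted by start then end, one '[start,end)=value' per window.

i=0 t=0 v=7: → [0,2); WM=-2
i=1 t=3 v=2: → [3,5); WM=1
i=2 t=4 v=2: → [3,6); WM=2
i=3 t=0 v=7: DROP (t<2-1); WM=2
i=4 t=5 v=1: → [3,7); WM=3
i=5 t=6 v=4: → [3,8); WM=4
i=6 t=9 v=8: → [9,11); WM=7
i=7 t=7 v=4: → [3,9); WM=7

[0,2)=7 [3,9)=13 [9,11)=8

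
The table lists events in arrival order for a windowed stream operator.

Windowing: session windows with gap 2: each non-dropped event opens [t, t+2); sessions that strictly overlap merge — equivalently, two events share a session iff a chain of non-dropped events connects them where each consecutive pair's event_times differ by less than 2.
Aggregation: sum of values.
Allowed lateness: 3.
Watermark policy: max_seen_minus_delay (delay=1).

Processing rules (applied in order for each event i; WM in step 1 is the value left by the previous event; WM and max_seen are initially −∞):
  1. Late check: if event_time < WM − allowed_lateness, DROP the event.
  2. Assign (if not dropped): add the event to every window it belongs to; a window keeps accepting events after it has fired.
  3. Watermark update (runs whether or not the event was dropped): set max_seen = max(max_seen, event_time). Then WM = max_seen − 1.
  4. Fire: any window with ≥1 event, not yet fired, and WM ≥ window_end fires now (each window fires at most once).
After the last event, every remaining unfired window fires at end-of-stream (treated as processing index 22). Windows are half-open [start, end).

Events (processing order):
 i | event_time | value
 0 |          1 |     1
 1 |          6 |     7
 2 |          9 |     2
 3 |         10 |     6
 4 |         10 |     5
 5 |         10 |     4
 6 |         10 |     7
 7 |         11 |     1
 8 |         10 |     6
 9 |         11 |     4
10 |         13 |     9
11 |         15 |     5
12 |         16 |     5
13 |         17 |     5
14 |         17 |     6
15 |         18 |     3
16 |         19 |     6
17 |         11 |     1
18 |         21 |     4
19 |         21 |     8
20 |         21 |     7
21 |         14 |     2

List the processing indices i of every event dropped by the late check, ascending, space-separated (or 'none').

17 21

i=0 t=1 v=1: → [1,3); WM=0
i=1 t=6 v=7: → [6,8); WM=5
i=2 t=9 v=2: → [9,11); WM=8
i=3 t=10 v=6: → [9,12); WM=9
i=4 t=10 v=5: → [9,12); WM=9
i=5 t=10 v=4: → [9,12); WM=9
i=6 t=10 v=7: → [9,12); WM=9
i=7 t=11 v=1: → [9,13); WM=10
i=8 t=10 v=6: → [9,13); WM=10
i=9 t=11 v=4: → [9,13); WM=10
i=10 t=13 v=9: → [13,15); WM=12
i=11 t=15 v=5: → [15,17); WM=14
i=12 t=16 v=5: → [15,18); WM=15
i=13 t=17 v=5: → [15,19); WM=16
i=14 t=17 v=6: → [15,19); WM=16
i=15 t=18 v=3: → [15,20); WM=17
i=16 t=19 v=6: → [15,21); WM=18
i=17 t=11 v=1: DROP (t<18-3); WM=18
i=18 t=21 v=4: → [21,23); WM=20
i=19 t=21 v=8: → [21,23); WM=20
i=20 t=21 v=7: → [21,23); WM=20
i=21 t=14 v=2: DROP (t<20-3); WM=20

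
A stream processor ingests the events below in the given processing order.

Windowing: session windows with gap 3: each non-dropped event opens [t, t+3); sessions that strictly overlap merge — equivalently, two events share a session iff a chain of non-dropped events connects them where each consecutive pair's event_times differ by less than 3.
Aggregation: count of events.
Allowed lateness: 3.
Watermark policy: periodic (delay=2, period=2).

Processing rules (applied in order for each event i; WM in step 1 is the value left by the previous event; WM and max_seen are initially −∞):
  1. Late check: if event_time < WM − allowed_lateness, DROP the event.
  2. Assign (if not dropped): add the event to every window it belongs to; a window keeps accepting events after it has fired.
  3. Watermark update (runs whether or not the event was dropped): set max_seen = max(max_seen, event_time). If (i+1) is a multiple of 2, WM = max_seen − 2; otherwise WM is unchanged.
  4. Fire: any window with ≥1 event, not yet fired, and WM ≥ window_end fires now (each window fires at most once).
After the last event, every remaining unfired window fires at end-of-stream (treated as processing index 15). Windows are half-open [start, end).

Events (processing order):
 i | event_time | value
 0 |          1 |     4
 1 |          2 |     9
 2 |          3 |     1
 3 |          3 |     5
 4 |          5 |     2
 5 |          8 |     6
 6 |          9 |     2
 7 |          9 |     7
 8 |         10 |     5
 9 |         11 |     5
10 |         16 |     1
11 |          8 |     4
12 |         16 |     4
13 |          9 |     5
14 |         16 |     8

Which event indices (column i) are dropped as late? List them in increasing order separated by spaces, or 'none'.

13

i=0 t=1 v=4: → [1,4); WM=−∞
i=1 t=2 v=9: → [1,5); WM=0
i=2 t=3 v=1: → [1,6); WM=0
i=3 t=3 v=5: → [1,6); WM=1
i=4 t=5 v=2: → [1,8); WM=1
i=5 t=8 v=6: → [8,11); WM=6
i=6 t=9 v=2: → [8,12); WM=6
i=7 t=9 v=7: → [8,12); WM=7
i=8 t=10 v=5: → [8,13); WM=7
i=9 t=11 v=5: → [8,14); WM=9
i=10 t=16 v=1: → [16,19); WM=9
i=11 t=8 v=4: → [8,14); WM=14
i=12 t=16 v=4: → [16,19); WM=14
i=13 t=9 v=5: DROP (t<14-3); WM=14
i=14 t=16 v=8: → [16,19); WM=14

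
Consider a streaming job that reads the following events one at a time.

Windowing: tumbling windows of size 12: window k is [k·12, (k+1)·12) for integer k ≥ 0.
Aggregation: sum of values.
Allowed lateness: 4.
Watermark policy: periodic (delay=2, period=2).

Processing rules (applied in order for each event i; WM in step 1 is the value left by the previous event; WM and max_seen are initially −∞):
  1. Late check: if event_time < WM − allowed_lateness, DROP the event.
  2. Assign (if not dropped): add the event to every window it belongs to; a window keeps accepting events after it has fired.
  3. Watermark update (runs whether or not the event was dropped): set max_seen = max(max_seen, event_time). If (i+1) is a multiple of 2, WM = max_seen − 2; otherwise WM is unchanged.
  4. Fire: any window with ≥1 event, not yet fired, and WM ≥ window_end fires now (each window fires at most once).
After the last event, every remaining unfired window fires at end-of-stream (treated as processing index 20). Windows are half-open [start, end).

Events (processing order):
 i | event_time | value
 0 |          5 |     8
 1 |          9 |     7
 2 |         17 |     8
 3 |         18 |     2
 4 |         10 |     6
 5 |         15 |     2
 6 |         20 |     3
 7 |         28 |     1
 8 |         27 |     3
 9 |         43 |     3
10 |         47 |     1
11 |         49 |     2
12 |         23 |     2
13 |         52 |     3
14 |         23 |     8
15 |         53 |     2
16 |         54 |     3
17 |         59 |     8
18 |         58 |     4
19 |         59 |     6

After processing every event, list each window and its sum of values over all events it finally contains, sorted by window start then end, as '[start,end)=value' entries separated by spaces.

[0,12)=15 [12,24)=15 [24,36)=4 [36,48)=4 [48,60)=28

i=0 t=5 v=8: → [0,12); WM=−∞
i=1 t=9 v=7: → [0,12); WM=7
i=2 t=17 v=8: → [12,24); WM=7
i=3 t=18 v=2: → [12,24); WM=16; [0,12) fires=15
i=4 t=10 v=6: DROP (t<16-4); WM=16
i=5 t=15 v=2: → [12,24); WM=16
i=6 t=20 v=3: → [12,24); WM=16
i=7 t=28 v=1: → [24,36); WM=26; [12,24) fires=15
i=8 t=27 v=3: → [24,36); WM=26
i=9 t=43 v=3: → [36,48); WM=41; [24,36) fires=4
i=10 t=47 v=1: → [36,48); WM=41
i=11 t=49 v=2: → [48,60); WM=47
i=12 t=23 v=2: DROP (t<47-4); WM=47
i=13 t=52 v=3: → [48,60); WM=50; [36,48) fires=4
i=14 t=23 v=8: DROP (t<50-4); WM=50
i=15 t=53 v=2: → [48,60); WM=51
i=16 t=54 v=3: → [48,60); WM=51
i=17 t=59 v=8: → [48,60); WM=57
i=18 t=58 v=4: → [48,60); WM=57
i=19 t=59 v=6: → [48,60); WM=57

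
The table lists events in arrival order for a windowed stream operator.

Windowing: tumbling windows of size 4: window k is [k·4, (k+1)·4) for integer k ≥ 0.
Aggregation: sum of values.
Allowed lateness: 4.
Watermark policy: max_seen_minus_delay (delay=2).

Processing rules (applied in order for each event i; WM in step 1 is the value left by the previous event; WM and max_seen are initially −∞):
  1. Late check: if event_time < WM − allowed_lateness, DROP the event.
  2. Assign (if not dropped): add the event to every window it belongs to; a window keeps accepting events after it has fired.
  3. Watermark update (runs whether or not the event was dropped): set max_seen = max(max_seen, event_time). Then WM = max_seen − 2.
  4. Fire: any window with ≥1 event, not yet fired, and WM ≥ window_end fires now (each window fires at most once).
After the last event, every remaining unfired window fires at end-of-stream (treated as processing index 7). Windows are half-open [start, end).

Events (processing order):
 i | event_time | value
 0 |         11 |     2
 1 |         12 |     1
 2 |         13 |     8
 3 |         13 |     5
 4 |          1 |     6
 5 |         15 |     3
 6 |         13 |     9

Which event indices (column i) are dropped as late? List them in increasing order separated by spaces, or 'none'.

i=0 t=11 v=2: → [8,12); WM=9
i=1 t=12 v=1: → [12,16); WM=10
i=2 t=13 v=8: → [12,16); WM=11
i=3 t=13 v=5: → [12,16); WM=11
i=4 t=1 v=6: DROP (t<11-4); WM=11
i=5 t=15 v=3: → [12,16); WM=13; [8,12) fires=2
i=6 t=13 v=9: → [12,16); WM=13

4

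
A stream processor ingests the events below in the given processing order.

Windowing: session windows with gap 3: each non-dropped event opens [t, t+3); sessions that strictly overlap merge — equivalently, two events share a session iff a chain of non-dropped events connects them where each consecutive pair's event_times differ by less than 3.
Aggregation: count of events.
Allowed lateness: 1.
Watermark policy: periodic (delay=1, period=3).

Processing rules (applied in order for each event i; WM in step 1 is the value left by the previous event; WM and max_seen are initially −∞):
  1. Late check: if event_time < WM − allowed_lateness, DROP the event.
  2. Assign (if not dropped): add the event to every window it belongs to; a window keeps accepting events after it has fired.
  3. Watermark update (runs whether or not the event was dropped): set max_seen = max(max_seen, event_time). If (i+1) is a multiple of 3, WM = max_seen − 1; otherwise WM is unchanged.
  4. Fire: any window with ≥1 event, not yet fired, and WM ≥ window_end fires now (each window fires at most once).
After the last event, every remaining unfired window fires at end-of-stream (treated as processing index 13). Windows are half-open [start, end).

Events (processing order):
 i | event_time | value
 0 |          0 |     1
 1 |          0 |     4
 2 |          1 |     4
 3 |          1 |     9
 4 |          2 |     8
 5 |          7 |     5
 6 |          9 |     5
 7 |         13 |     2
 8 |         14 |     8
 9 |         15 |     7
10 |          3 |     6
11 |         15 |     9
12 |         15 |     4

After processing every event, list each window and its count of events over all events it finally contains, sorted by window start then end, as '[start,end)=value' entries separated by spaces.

[0,5)=5 [7,12)=2 [13,18)=5

i=0 t=0 v=1: → [0,3); WM=−∞
i=1 t=0 v=4: → [0,3); WM=−∞
i=2 t=1 v=4: → [0,4); WM=0
i=3 t=1 v=9: → [0,4); WM=0
i=4 t=2 v=8: → [0,5); WM=0
i=5 t=7 v=5: → [7,10); WM=6
i=6 t=9 v=5: → [7,12); WM=6
i=7 t=13 v=2: → [13,16); WM=6
i=8 t=14 v=8: → [13,17); WM=13
i=9 t=15 v=7: → [13,18); WM=13
i=10 t=3 v=6: DROP (t<13-1); WM=13
i=11 t=15 v=9: → [13,18); WM=14
i=12 t=15 v=4: → [13,18); WM=14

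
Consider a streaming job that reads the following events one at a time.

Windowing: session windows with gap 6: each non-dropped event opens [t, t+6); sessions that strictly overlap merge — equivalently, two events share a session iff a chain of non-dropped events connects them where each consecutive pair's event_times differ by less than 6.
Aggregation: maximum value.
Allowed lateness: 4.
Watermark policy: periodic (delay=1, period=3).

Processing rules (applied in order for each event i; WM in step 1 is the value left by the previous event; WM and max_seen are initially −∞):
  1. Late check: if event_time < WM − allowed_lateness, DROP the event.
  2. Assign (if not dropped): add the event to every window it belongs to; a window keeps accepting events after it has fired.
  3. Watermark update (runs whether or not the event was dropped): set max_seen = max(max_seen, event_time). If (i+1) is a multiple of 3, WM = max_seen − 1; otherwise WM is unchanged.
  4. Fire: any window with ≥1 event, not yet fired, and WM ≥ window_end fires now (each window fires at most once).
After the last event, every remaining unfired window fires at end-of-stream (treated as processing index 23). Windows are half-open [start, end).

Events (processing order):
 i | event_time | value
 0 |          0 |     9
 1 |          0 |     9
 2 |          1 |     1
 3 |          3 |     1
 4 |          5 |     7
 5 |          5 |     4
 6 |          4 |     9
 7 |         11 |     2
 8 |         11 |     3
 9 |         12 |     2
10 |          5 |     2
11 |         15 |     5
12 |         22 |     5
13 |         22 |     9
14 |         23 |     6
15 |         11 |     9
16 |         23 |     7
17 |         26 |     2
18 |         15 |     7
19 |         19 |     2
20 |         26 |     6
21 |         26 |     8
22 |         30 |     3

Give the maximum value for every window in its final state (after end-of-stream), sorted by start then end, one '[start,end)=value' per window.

i=0 t=0 v=9: → [0,6); WM=−∞
i=1 t=0 v=9: → [0,6); WM=−∞
i=2 t=1 v=1: → [0,7); WM=0
i=3 t=3 v=1: → [0,9); WM=0
i=4 t=5 v=7: → [0,11); WM=0
i=5 t=5 v=4: → [0,11); WM=4
i=6 t=4 v=9: → [0,11); WM=4
i=7 t=11 v=2: → [11,17); WM=4
i=8 t=11 v=3: → [11,17); WM=10
i=9 t=12 v=2: → [11,18); WM=10
i=10 t=5 v=2: DROP (t<10-4); WM=10
i=11 t=15 v=5: → [11,21); WM=14
i=12 t=22 v=5: → [22,28); WM=14
i=13 t=22 v=9: → [22,28); WM=14
i=14 t=23 v=6: → [22,29); WM=22
i=15 t=11 v=9: DROP (t<22-4); WM=22
i=16 t=23 v=7: → [22,29); WM=22
i=17 t=26 v=2: → [22,32); WM=25
i=18 t=15 v=7: DROP (t<25-4); WM=25
i=19 t=19 v=2: DROP (t<25-4); WM=25
i=20 t=26 v=6: → [22,32); WM=25
i=21 t=26 v=8: → [22,32); WM=25
i=22 t=30 v=3: → [22,36); WM=25

[0,11)=9 [11,21)=5 [22,36)=9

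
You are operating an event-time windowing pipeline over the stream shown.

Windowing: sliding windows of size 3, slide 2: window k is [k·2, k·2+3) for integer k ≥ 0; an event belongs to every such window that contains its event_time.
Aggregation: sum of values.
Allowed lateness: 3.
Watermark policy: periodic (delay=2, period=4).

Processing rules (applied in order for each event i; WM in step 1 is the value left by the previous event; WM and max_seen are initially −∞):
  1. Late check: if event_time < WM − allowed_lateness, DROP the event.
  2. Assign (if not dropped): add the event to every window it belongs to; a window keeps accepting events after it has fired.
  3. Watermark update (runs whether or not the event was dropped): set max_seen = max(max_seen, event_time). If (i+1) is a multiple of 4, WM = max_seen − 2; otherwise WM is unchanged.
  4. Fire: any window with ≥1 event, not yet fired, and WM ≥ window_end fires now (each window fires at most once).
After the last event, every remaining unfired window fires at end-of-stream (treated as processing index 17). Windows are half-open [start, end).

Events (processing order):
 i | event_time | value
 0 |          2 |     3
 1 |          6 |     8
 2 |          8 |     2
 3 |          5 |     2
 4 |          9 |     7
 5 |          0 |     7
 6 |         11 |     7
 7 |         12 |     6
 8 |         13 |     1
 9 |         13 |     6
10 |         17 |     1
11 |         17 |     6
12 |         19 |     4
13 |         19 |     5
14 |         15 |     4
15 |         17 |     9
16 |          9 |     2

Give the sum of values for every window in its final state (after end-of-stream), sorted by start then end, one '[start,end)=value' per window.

i=0 t=2 v=3: → [2,5),[0,3); WM=−∞
i=1 t=6 v=8: → [6,9),[4,7); WM=−∞
i=2 t=8 v=2: → [8,11),[6,9); WM=−∞
i=3 t=5 v=2: → [4,7); WM=6; [0,3) fires=3 [2,5) fires=3
i=4 t=9 v=7: → [8,11); WM=6
i=5 t=0 v=7: DROP (t<6-3); WM=6
i=6 t=11 v=7: → [10,13); WM=6
i=7 t=12 v=6: → [12,15),[10,13); WM=10; [4,7) fires=10 [6,9) fires=10
i=8 t=13 v=1: → [12,15); WM=10
i=9 t=13 v=6: → [12,15); WM=10
i=10 t=17 v=1: → [16,19); WM=10
i=11 t=17 v=6: → [16,19); WM=15; [8,11) fires=9 [10,13) fires=13 [12,15) fires=13
i=12 t=19 v=4: → [18,21); WM=15
i=13 t=19 v=5: → [18,21); WM=15
i=14 t=15 v=4: → [14,17); WM=15
i=15 t=17 v=9: → [16,19); WM=17; [14,17) fires=4
i=16 t=9 v=2: DROP (t<17-3); WM=17

[0,3)=3 [2,5)=3 [4,7)=10 [6,9)=10 [8,11)=9 [10,13)=13 [12,15)=13 [14,17)=4 [16,19)=16 [18,21)=9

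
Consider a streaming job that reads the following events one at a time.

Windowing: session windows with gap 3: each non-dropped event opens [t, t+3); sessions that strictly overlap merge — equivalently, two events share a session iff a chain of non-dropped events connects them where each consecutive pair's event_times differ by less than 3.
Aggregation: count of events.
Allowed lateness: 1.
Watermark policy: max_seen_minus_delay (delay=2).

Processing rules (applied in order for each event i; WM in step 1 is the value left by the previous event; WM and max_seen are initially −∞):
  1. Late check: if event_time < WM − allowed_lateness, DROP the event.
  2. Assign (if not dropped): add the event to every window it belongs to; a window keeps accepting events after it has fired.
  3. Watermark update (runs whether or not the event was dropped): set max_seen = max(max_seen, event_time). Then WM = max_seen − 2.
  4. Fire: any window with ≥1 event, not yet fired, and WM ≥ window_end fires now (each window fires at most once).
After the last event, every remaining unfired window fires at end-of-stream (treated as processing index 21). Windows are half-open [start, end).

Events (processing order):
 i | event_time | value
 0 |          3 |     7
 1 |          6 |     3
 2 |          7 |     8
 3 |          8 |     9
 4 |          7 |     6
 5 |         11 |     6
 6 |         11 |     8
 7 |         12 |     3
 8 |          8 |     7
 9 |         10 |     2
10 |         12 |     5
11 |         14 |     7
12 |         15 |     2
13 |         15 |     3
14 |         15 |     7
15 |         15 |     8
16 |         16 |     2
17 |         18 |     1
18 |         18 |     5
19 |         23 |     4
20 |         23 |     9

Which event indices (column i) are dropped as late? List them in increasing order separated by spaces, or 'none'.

i=0 t=3 v=7: → [3,6); WM=1
i=1 t=6 v=3: → [6,9); WM=4
i=2 t=7 v=8: → [6,10); WM=5
i=3 t=8 v=9: → [6,11); WM=6
i=4 t=7 v=6: → [6,11); WM=6
i=5 t=11 v=6: → [11,14); WM=9
i=6 t=11 v=8: → [11,14); WM=9
i=7 t=12 v=3: → [11,15); WM=10
i=8 t=8 v=7: DROP (t<10-1); WM=10
i=9 t=10 v=2: → [6,15); WM=10
i=10 t=12 v=5: → [6,15); WM=10
i=11 t=14 v=7: → [6,17); WM=12
i=12 t=15 v=2: → [6,18); WM=13
i=13 t=15 v=3: → [6,18); WM=13
i=14 t=15 v=7: → [6,18); WM=13
i=15 t=15 v=8: → [6,18); WM=13
i=16 t=16 v=2: → [6,19); WM=14
i=17 t=18 v=1: → [6,21); WM=16
i=18 t=18 v=5: → [6,21); WM=16
i=19 t=23 v=4: → [23,26); WM=21
i=20 t=23 v=9: → [23,26); WM=21

8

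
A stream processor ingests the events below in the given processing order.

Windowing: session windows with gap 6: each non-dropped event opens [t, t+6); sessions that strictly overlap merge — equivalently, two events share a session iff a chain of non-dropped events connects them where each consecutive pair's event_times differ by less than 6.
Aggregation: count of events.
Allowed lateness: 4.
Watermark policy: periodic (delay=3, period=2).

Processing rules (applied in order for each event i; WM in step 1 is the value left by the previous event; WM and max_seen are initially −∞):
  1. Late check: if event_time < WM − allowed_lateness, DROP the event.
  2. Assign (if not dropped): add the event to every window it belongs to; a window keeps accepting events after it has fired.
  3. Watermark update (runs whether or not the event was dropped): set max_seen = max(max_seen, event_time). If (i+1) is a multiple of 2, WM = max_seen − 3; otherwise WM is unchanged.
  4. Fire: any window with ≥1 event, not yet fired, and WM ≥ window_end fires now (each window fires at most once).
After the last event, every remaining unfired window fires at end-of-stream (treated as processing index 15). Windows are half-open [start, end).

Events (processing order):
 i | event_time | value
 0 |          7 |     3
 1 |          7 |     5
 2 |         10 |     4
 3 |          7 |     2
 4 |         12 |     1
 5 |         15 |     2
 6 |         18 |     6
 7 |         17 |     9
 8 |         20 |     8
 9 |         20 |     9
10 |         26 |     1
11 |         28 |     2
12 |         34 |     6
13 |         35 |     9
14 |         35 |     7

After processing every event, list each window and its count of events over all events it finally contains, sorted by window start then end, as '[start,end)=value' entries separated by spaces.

i=0 t=7 v=3: → [7,13); WM=−∞
i=1 t=7 v=5: → [7,13); WM=4
i=2 t=10 v=4: → [7,16); WM=4
i=3 t=7 v=2: → [7,16); WM=7
i=4 t=12 v=1: → [7,18); WM=7
i=5 t=15 v=2: → [7,21); WM=12
i=6 t=18 v=6: → [7,24); WM=12
i=7 t=17 v=9: → [7,24); WM=15
i=8 t=20 v=8: → [7,26); WM=15
i=9 t=20 v=9: → [7,26); WM=17
i=10 t=26 v=1: → [26,32); WM=17
i=11 t=28 v=2: → [26,34); WM=25
i=12 t=34 v=6: → [34,40); WM=25
i=13 t=35 v=9: → [34,41); WM=32
i=14 t=35 v=7: → [34,41); WM=32

[7,26)=10 [26,34)=2 [34,41)=3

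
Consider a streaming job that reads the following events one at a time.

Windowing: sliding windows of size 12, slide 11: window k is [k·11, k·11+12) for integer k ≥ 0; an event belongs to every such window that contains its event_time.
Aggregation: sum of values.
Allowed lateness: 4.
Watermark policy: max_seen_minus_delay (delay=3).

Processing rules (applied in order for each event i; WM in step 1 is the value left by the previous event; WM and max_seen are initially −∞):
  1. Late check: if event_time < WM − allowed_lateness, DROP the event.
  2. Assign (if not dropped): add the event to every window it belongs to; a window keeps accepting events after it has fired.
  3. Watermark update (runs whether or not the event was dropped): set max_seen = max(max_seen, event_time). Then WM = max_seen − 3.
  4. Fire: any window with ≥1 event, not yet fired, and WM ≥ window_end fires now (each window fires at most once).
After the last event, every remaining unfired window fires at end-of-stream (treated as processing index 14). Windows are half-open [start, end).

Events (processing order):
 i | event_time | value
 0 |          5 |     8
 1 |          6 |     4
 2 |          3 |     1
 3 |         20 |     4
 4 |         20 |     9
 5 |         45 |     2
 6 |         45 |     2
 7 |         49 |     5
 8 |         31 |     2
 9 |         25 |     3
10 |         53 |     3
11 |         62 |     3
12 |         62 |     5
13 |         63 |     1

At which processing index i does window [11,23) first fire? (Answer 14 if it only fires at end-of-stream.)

i=0 t=5 v=8: → [0,12); WM=2
i=1 t=6 v=4: → [0,12); WM=3
i=2 t=3 v=1: → [0,12); WM=3
i=3 t=20 v=4: → [11,23); WM=17; [0,12) fires=13
i=4 t=20 v=9: → [11,23); WM=17
i=5 t=45 v=2: → [44,56); WM=42; [11,23) fires=13
i=6 t=45 v=2: → [44,56); WM=42
i=7 t=49 v=5: → [44,56); WM=46
i=8 t=31 v=2: DROP (t<46-4); WM=46
i=9 t=25 v=3: DROP (t<46-4); WM=46
i=10 t=53 v=3: → [44,56); WM=50
i=11 t=62 v=3: → [55,67); WM=59; [44,56) fires=12
i=12 t=62 v=5: → [55,67); WM=59
i=13 t=63 v=1: → [55,67); WM=60

5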